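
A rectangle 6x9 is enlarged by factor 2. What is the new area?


Original dimensions: 6 x 9
Enlargement factor = 2
New width = 6 * 2 = 12
New height = 9 * 2 = 18
New area = 12 * 18 = 216

216


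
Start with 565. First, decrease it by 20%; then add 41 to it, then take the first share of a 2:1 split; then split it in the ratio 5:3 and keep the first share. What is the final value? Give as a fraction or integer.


Start with 565.
Step 1: Decrease by 20%: 565 * 80/100 = 452
Step 2: Add 41: 452+41=493; split 2:1 first = 493*2/3 = 986/3
Step 3: Split 5:3, first share = 986/3 * 5/8 = 2465/12
Final result = 2465/12

2465/12


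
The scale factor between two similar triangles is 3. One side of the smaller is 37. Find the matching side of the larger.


Similar triangles have proportional sides
Scale factor = 3
Smaller side = 37
Corresponding larger side = 37 * 3
= 111

111


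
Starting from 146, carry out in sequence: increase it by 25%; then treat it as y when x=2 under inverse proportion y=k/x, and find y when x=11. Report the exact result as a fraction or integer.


Start with 146.
Step 1: Increase by 25%: 146 * 125/100 = 365/2
Step 2: Inverse prop: k = (365/2)*2; new y = k/11 = 365/2*2/11 = 365/11
Final result = 365/11

365/11


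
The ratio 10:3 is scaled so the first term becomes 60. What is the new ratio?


Original ratio: 10:3
First term target: 60
Scale factor = 60 / 10 = 6
Multiply second term: 3 * 6 = 18
Equivalent ratio = 60:18

60:18


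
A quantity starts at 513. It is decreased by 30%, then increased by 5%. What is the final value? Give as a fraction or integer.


Start: 513
Step 1: decrease by 30% => multiply by 70/100
  513 * 70/100 = 3591/10
Step 2: increase by 5% => multiply by 105/100
  3591/10 * 105/100 = 75411/200
Final value = 75411/200

75411/200


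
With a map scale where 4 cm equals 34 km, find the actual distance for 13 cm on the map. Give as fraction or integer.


Map scale: 4 cm = 34 km
Measured distance on map = 13 cm
Set up proportion: 13 * 34 / 4
= 442 / 4
= 221/2 km

221/2


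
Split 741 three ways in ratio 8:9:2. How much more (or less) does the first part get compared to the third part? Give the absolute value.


Total parts = 8 + 9 + 2 = 19
Value per part = 741 / 19 = 39
Shares: 8*39=312, 9*39=351, 2*39=78
First share = 312, third share = 78
Difference = |312 - 78| = 234

234


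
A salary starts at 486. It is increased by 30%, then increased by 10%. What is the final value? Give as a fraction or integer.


Start: 486
Step 1: increase by 30% => multiply by 130/100
  486 * 130/100 = 3159/5
Step 2: increase by 10% => multiply by 110/100
  3159/5 * 110/100 = 34749/50
Final value = 34749/50

34749/50


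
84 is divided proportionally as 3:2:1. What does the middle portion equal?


Ratio = 3:2:1
Total parts = 3 + 2 + 1 = 6
Value per part = 84 / 6 = 14
First share = 3 * 14 = 42
Middle share = 2 * 14 = 28
Third share = 1 * 14 = 14

28


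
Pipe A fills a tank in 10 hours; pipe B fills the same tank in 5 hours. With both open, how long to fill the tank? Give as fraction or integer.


Rate of A = 1/10 job per hour
Rate of B = 1/5 job per hour
Combined rate = 1/10 + 1/5
Find common denominator: (5 + 10)/(10*5) = 15/50
Combined rate = 3/10 job per hour
Time together = 1 / (3/10) = 10/3 hours

10/3


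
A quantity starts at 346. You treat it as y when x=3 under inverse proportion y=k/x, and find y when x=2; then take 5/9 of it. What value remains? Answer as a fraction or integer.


Start with 346.
Step 1: Inverse prop: k = (346)*3; new y = k/2 = 346*3/2 = 519
Step 2: Take 5/9: 519 * 5/9 = 865/3
Final result = 865/3

865/3


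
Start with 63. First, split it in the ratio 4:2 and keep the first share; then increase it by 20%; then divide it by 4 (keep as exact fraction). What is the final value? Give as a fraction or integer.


Start with 63.
Step 1: Split 4:2, first share = 63 * 4/6 = 42
Step 2: Increase by 20%: 42 * 120/100 = 252/5
Step 3: Divide by 4: 252/5 / 4 = 63/5
Final result = 63/5

63/5


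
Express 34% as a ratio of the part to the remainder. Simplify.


Part = 34%, Remainder = 66%
Ratio = 34:66
GCD(34, 66) = 2
Simplify: 17:33 = 17:33

17:33


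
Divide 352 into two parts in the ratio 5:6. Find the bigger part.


Total parts = 5 + 6 = 11
Value per part = 352 / 11 = 32
First share = 5 * 32 = 160
Second share = 6 * 32 = 192
Larger share = 192

192


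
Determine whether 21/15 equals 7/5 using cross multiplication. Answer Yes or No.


Cross multiply to check 21/15 = 7/5
Left cross product: 21 * 5 = 105
Right cross product: 15 * 7 = 105
105 = 105
Equal, so proportions match => Yes

Yes


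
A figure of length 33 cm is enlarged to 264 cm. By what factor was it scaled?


Original length = 33 cm
Scaled length = 264 cm
Scale factor = 264 / 33
= 8

8


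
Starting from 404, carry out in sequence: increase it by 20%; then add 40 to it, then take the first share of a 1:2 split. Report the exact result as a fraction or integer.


Start with 404.
Step 1: Increase by 20%: 404 * 120/100 = 2424/5
Step 2: Add 40: 2424/5+40=2624/5; split 1:2 first = 2624/5*1/3 = 2624/15
Final result = 2624/15

2624/15


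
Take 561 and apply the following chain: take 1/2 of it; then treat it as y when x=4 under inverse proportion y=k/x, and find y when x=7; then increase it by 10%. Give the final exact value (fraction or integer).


Start with 561.
Step 1: Take 1/2: 561 * 1/2 = 561/2
Step 2: Inverse prop: k = (561/2)*4; new y = k/7 = 561/2*4/7 = 1122/7
Step 3: Increase by 10%: 1122/7 * 110/100 = 6171/35
Final result = 6171/35

6171/35


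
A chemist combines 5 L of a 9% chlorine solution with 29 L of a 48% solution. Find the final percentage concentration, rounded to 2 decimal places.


Solute in mixture 1 = 9% of 5 L = 5*9/100 = 9/20 L
Solute in mixture 2 = 48% of 29 L = 29*48/100 = 348/25 L
Total solute = 9/20 + 348/25 = 1437/100 L
Total volume = 5 + 29 = 34 L
Final concentration = 1437/100/34 * 100 = 42.26%

42.26


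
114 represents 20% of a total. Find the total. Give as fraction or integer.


Given: 114 is 20% of the whole
Set up: 114 = 20/100 * whole
whole = 114 * 100 / 20
whole = 11400 / 20
whole = 570

570


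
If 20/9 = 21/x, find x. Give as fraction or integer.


Setting up: 20/9 = 21/x
Cross multiply: 20 * x = 9 * 21
20x = 189
x = 189/20
x = 189/20

189/20


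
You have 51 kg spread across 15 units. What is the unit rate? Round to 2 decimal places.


Total kg = 51
Number of units = 15
Unit rate = 51 / 15
= 3.40 kg per unit

3.40


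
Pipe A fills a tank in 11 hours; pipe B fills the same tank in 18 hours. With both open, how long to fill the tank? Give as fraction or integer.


Rate of A = 1/11 job per hour
Rate of B = 1/18 job per hour
Combined rate = 1/11 + 1/18
Find common denominator: (18 + 11)/(11*18) = 29/198
Combined rate = 29/198 job per hour
Time together = 1 / (29/198) = 198/29 hours

198/29


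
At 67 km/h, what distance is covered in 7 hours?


Using distance = speed * time
Speed = 67 km/h
Time = 7 hours
Distance = 67 * 7
= 469 km

469


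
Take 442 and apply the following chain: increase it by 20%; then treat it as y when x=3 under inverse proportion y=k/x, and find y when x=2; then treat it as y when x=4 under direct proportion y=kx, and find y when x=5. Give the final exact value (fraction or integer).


Start with 442.
Step 1: Increase by 20%: 442 * 120/100 = 2652/5
Step 2: Inverse prop: k = (2652/5)*3; new y = k/2 = 2652/5*3/2 = 3978/5
Step 3: Direct prop: k = (3978/5)/4; new y = k*5 = 3978/5*5/4 = 1989/2
Final result = 1989/2

1989/2


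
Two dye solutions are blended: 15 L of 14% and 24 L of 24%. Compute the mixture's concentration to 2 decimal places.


Solute in mixture 1 = 14% of 15 L = 15*14/100 = 21/10 L
Solute in mixture 2 = 24% of 24 L = 24*24/100 = 144/25 L
Total solute = 21/10 + 144/25 = 393/50 L
Total volume = 15 + 24 = 39 L
Final concentration = 393/50/39 * 100 = 20.15%

20.15


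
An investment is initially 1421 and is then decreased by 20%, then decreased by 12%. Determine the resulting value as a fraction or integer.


Start: 1421
Step 1: decrease by 20% => multiply by 80/100
  1421 * 80/100 = 5684/5
Step 2: decrease by 12% => multiply by 88/100
  5684/5 * 88/100 = 125048/125
Final value = 125048/125

125048/125


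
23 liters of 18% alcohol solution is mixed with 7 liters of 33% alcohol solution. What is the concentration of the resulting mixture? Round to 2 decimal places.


Solute in mixture 1 = 18% of 23 L = 23*18/100 = 207/50 L
Solute in mixture 2 = 33% of 7 L = 7*33/100 = 231/100 L
Total solute = 207/50 + 231/100 = 129/20 L
Total volume = 23 + 7 = 30 L
Final concentration = 129/20/30 * 100 = 21.50%

21.50


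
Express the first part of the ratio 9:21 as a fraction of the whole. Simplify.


Total parts = 9 + 21 = 30
First part fraction = 9/30
Simplify: 9/30 = 3/10

3/10


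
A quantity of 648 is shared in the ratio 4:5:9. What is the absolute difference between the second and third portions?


Total parts = 4 + 5 + 9 = 18
Value per part = 648 / 18 = 36
Shares: 4*36=144, 5*36=180, 9*36=324
Second share = 180, third share = 324
Difference = |180 - 324| = 144

144


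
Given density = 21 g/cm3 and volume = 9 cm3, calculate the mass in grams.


Using mass = density * volume
Density = 21 g/cm3
Volume = 9 cm3
Mass = 21 * 9
= 189 g

189


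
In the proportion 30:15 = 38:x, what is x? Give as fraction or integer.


Setting up: 30/15 = 38/x
Cross multiply: 30 * x = 15 * 38
30x = 570
x = 570/30
x = 19

19


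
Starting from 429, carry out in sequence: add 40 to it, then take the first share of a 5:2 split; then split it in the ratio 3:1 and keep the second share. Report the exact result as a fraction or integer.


Start with 429.
Step 1: Add 40: 429+40=469; split 5:2 first = 469*5/7 = 335
Step 2: Split 3:1, second share = 335 * 1/4 = 335/4
Final result = 335/4

335/4


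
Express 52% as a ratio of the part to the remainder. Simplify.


Part = 52%, Remainder = 48%
Ratio = 52:48
GCD(52, 48) = 4
Simplify: 13:12 = 13:12

13:12


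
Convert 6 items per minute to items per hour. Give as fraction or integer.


Converting from per minute to per hour
Rate = 6 items per minute
Multiply by 60: 6 * 60
= 360 items per hour

360


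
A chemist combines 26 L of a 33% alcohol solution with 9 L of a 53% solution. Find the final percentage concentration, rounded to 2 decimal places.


Solute in mixture 1 = 33% of 26 L = 26*33/100 = 429/50 L
Solute in mixture 2 = 53% of 9 L = 9*53/100 = 477/100 L
Total solute = 429/50 + 477/100 = 267/20 L
Total volume = 26 + 9 = 35 L
Final concentration = 267/20/35 * 100 = 38.14%

38.14


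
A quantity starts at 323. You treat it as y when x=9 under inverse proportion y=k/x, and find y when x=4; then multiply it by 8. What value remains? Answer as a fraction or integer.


Start with 323.
Step 1: Inverse prop: k = (323)*9; new y = k/4 = 323*9/4 = 2907/4
Step 2: Multiply by 8: 2907/4 * 8 = 5814
Final result = 5814

5814


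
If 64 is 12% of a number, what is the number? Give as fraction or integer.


Given: 64 is 12% of the whole
Set up: 64 = 12/100 * whole
whole = 64 * 100 / 12
whole = 6400 / 12
whole = 1600/3

1600/3


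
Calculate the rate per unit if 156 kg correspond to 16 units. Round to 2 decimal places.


Total kg = 156
Number of units = 16
Unit rate = 156 / 16
= 9.75 kg per unit

9.75


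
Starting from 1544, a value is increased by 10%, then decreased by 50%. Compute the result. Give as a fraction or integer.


Start: 1544
Step 1: increase by 10% => multiply by 110/100
  1544 * 110/100 = 8492/5
Step 2: decrease by 50% => multiply by 50/100
  8492/5 * 50/100 = 4246/5
Final value = 4246/5

4246/5


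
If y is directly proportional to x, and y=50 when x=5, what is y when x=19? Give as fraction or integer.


Direct proportion: y = kx
Find k: k = 50/5 = 10
Compute y at x=19: y = 10 * 19
y = 190

190


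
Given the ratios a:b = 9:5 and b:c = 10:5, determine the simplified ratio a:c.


Given a:b = 9:5 and b:c = 10:5
Make b consistent. Multiply first ratio by 10: a:b = 90:50
Multiply second ratio by 5: b:c = 50:25
Now b = 50 in both, so a:b:c = 90:50:25
Therefore a:c = 90:25
Simplify by GCD: a:c = 18:5

18:5


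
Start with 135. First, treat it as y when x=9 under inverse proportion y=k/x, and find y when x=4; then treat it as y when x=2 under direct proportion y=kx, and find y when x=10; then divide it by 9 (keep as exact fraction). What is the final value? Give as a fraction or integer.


Start with 135.
Step 1: Inverse prop: k = (135)*9; new y = k/4 = 135*9/4 = 1215/4
Step 2: Direct prop: k = (1215/4)/2; new y = k*10 = 1215/4*10/2 = 6075/4
Step 3: Divide by 9: 6075/4 / 9 = 675/4
Final result = 675/4

675/4


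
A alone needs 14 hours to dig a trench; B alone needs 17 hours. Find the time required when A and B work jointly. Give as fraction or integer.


Rate of A = 1/14 job per hour
Rate of B = 1/17 job per hour
Combined rate = 1/14 + 1/17
Find common denominator: (17 + 14)/(14*17) = 31/238
Combined rate = 31/238 job per hour
Time together = 1 / (31/238) = 238/31 hours

238/31


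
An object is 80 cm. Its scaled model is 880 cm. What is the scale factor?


Original length = 80 cm
Scaled length = 880 cm
Scale factor = 880 / 80
= 11

11


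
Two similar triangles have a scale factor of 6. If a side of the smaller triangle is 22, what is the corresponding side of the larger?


Similar triangles have proportional sides
Scale factor = 6
Smaller side = 22
Corresponding larger side = 22 * 6
= 132

132


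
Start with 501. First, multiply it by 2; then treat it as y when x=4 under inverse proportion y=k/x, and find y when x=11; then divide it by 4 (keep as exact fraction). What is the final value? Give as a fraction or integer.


Start with 501.
Step 1: Multiply by 2: 501 * 2 = 1002
Step 2: Inverse prop: k = (1002)*4; new y = k/11 = 1002*4/11 = 4008/11
Step 3: Divide by 4: 4008/11 / 4 = 1002/11
Final result = 1002/11

1002/11


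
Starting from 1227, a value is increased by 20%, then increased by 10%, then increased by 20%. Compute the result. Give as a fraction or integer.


Start: 1227
Step 1: increase by 20% => multiply by 120/100
  1227 * 120/100 = 7362/5
Step 2: increase by 10% => multiply by 110/100
  7362/5 * 110/100 = 40491/25
Step 3: increase by 20% => multiply by 120/100
  40491/25 * 120/100 = 242946/125
Final value = 242946/125

242946/125


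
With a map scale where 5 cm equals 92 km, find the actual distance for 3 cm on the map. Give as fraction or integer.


Map scale: 5 cm = 92 km
Measured distance on map = 3 cm
Set up proportion: 3 * 92 / 5
= 276 / 5
= 276/5 km

276/5


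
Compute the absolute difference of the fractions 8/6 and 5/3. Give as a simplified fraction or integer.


Simplify: 8/6 = 4/3 and 5/3 = 5/3
Find common denominator: LCD = 3
Convert: 4/3 and 5/3
Difference = |4 - 5|/3 = 1/3
Simplified = 1/3

1/3


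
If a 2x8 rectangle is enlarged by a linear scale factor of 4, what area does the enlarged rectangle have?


Original dimensions: 2 x 8
Enlargement factor = 4
New width = 2 * 4 = 8
New height = 8 * 4 = 32
New area = 8 * 32 = 256

256


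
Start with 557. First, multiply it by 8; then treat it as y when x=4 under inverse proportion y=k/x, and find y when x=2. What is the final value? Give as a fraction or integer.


Start with 557.
Step 1: Multiply by 8: 557 * 8 = 4456
Step 2: Inverse prop: k = (4456)*4; new y = k/2 = 4456*4/2 = 8912
Final result = 8912

8912


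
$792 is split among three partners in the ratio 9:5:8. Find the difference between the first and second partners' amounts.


Total parts = 9 + 5 + 8 = 22
Value per part = 792 / 22 = 36
Shares: 9*36=324, 5*36=180, 8*36=288
First share = 324, second share = 180
Difference = |324 - 180| = 144

144


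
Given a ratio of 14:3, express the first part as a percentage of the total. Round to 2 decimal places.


Total parts = 14 + 3 = 17
First part fraction = 14/17
Percentage = (14/17) * 100
= 0.823529 * 100
= 82.35%

82.35


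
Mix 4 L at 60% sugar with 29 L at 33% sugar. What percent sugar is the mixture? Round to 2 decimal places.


Solute in mixture 1 = 60% of 4 L = 4*60/100 = 12/5 L
Solute in mixture 2 = 33% of 29 L = 29*33/100 = 957/100 L
Total solute = 12/5 + 957/100 = 1197/100 L
Total volume = 4 + 29 = 33 L
Final concentration = 1197/100/33 * 100 = 36.27%

36.27


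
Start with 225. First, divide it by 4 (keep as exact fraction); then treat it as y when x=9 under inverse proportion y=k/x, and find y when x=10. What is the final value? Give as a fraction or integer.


Start with 225.
Step 1: Divide by 4: 225 / 4 = 225/4
Step 2: Inverse prop: k = (225/4)*9; new y = k/10 = 225/4*9/10 = 405/8
Final result = 405/8

405/8


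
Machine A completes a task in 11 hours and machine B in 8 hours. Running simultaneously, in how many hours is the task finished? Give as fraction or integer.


Rate of A = 1/11 job per hour
Rate of B = 1/8 job per hour
Combined rate = 1/11 + 1/8
Find common denominator: (8 + 11)/(11*8) = 19/88
Combined rate = 19/88 job per hour
Time together = 1 / (19/88) = 88/19 hours

88/19


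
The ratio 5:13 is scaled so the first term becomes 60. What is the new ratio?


Original ratio: 5:13
First term target: 60
Scale factor = 60 / 5 = 12
Multiply second term: 13 * 12 = 156
Equivalent ratio = 60:156

60:156


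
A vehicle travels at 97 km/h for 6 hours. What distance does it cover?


Using distance = speed * time
Speed = 97 km/h
Time = 6 hours
Distance = 97 * 6
= 582 km

582


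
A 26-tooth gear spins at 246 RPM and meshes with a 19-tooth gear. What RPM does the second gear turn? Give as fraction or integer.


Gear ratio: teeth_A * RPM_A = teeth_B * RPM_B
26 * 246 = 19 * RPM_B
6396 = 19 * RPM_B
RPM_B = 6396 / 19
RPM_B = 6396/19

6396/19


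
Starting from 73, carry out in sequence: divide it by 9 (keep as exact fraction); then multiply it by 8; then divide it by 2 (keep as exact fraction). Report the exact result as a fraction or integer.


Start with 73.
Step 1: Divide by 9: 73 / 9 = 73/9
Step 2: Multiply by 8: 73/9 * 8 = 584/9
Step 3: Divide by 2: 584/9 / 2 = 292/9
Final result = 292/9

292/9


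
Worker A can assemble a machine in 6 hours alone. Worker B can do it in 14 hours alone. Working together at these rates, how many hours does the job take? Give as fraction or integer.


Rate of A = 1/6 job per hour
Rate of B = 1/14 job per hour
Combined rate = 1/6 + 1/14
Find common denominator: (14 + 6)/(6*14) = 20/84
Combined rate = 5/21 job per hour
Time together = 1 / (5/21) = 21/5 hours

21/5


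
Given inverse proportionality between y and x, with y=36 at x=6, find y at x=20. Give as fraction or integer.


Inverse proportion: y = k/x
Find k: k = 6 * 36 = 216
Compute y at x=20: y = 216/20
y = 54/5

54/5


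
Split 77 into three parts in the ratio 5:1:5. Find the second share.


Ratio = 5:1:5
Total parts = 5 + 1 + 5 = 11
Value per part = 77 / 11 = 7
First share = 5 * 7 = 35
Middle share = 1 * 7 = 7
Third share = 5 * 7 = 35

7


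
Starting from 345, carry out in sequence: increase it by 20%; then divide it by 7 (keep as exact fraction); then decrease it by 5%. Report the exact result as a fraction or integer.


Start with 345.
Step 1: Increase by 20%: 345 * 120/100 = 414
Step 2: Divide by 7: 414 / 7 = 414/7
Step 3: Decrease by 5%: 414/7 * 95/100 = 3933/70
Final result = 3933/70

3933/70


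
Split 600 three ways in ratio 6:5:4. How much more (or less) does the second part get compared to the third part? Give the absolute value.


Total parts = 6 + 5 + 4 = 15
Value per part = 600 / 15 = 40
Shares: 6*40=240, 5*40=200, 4*40=160
Second share = 200, third share = 160
Difference = |200 - 160| = 40

40


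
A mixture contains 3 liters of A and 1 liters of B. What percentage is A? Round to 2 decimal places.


Volume of A = 3 L
Volume of B = 1 L
Total volume = 3 + 1 = 4 L
Percentage of A = (3/4) * 100
= 75.00%

75.00


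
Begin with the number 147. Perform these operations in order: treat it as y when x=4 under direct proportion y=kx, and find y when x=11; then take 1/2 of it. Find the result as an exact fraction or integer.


Start with 147.
Step 1: Direct prop: k = (147)/4; new y = k*11 = 147*11/4 = 1617/4
Step 2: Take 1/2: 1617/4 * 1/2 = 1617/8
Final result = 1617/8

1617/8


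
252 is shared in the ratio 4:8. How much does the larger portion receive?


Total parts = 4 + 8 = 12
Value per part = 252 / 12 = 21
First share = 4 * 21 = 84
Second share = 8 * 21 = 168
Larger share = 168

168


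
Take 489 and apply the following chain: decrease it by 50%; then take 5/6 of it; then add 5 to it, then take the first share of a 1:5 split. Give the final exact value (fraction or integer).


Start with 489.
Step 1: Decrease by 50%: 489 * 50/100 = 489/2
Step 2: Take 5/6: 489/2 * 5/6 = 815/4
Step 3: Add 5: 815/4+5=835/4; split 1:5 first = 835/4*1/6 = 835/24
Final result = 835/24

835/24


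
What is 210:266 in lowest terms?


Find GCD(210, 266)
GCD = 14
Divide both by 14: 210/14 = 15, 266/14 = 19
Simplified ratio = 15:19

15:19


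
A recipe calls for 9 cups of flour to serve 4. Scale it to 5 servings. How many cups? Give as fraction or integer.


Original: 9 cups for 4 servings
Target servings = 5
Scaling factor = 5/4
New amount = 9 * 5/4
= 45/4
= 45/4 cups

45/4


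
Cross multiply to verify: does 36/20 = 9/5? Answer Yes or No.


Cross multiply to check 36/20 = 9/5
Left cross product: 36 * 5 = 180
Right cross product: 20 * 9 = 180
180 = 180
Equal, so proportions match => Yes

Yes


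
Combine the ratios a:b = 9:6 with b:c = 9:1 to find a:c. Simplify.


Given a:b = 9:6 and b:c = 9:1
Make b consistent. Multiply first ratio by 9: a:b = 81:54
Multiply second ratio by 6: b:c = 54:6
Now b = 54 in both, so a:b:c = 81:54:6
Therefore a:c = 81:6
Simplify by GCD: a:c = 27:2

27:2


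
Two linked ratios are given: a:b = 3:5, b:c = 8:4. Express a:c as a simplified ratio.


Given a:b = 3:5 and b:c = 8:4
Make b consistent. Multiply first ratio by 8: a:b = 24:40
Multiply second ratio by 5: b:c = 40:20
Now b = 40 in both, so a:b:c = 24:40:20
Therefore a:c = 24:20
Simplify by GCD: a:c = 6:5

6:5


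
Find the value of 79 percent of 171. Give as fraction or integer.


Compute 79% of 171
Convert percentage: 79% = 79/100
Multiply: 171 * 79/100
= 13509/100
= 13509/100

13509/100


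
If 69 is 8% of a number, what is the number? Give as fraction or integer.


Given: 69 is 8% of the whole
Set up: 69 = 8/100 * whole
whole = 69 * 100 / 8
whole = 6900 / 8
whole = 1725/2

1725/2


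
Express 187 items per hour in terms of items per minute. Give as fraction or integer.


Converting from per hour to per minute
Rate = 187 items per hour
Divide by 60: 187/60
= 187/60 items per minute

187/60


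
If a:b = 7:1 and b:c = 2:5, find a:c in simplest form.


Given a:b = 7:1 and b:c = 2:5
Make b consistent. Multiply first ratio by 2: a:b = 14:2
Multiply second ratio by 1: b:c = 2:5
Now b = 2 in both, so a:b:c = 14:2:5
Therefore a:c = 14:5
Simplify by GCD: a:c = 14:5

14:5


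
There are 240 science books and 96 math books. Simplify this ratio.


Find GCD(240, 96)
GCD = 48
Divide both by 48: 240/48 = 5, 96/48 = 2
Simplified ratio = 5:2

5:2


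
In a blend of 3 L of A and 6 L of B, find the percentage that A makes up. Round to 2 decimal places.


Volume of A = 3 L
Volume of B = 6 L
Total volume = 3 + 6 = 9 L
Percentage of A = (3/9) * 100
= 33.33%

33.33


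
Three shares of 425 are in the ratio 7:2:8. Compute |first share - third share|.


Total parts = 7 + 2 + 8 = 17
Value per part = 425 / 17 = 25
Shares: 7*25=175, 2*25=50, 8*25=200
First share = 175, third share = 200
Difference = |175 - 200| = 25

25


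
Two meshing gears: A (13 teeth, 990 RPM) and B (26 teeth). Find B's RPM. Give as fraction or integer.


Gear ratio: teeth_A * RPM_A = teeth_B * RPM_B
13 * 990 = 26 * RPM_B
12870 = 26 * RPM_B
RPM_B = 12870 / 26
RPM_B = 495

495


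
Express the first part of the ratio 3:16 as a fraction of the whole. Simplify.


Total parts = 3 + 16 = 19
First part fraction = 3/19
Simplify: 3/19 = 3/19

3/19


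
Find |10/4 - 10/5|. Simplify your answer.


Simplify: 10/4 = 5/2 and 10/5 = 2
Find common denominator: LCD = 2
Convert: 5/2 and 4/2
Difference = |5 - 4|/2 = 1/2
Simplified = 1/2

1/2


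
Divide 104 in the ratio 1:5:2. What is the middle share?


Ratio = 1:5:2
Total parts = 1 + 5 + 2 = 8
Value per part = 104 / 8 = 13
First share = 1 * 13 = 13
Middle share = 5 * 13 = 65
Third share = 2 * 13 = 26

65


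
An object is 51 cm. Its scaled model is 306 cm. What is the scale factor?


Original length = 51 cm
Scaled length = 306 cm
Scale factor = 306 / 51
= 6

6


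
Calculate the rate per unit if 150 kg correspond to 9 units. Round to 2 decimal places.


Total kg = 150
Number of units = 9
Unit rate = 150 / 9
= 16.67 kg per unit

16.67


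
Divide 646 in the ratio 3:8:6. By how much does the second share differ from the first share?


Total parts = 3 + 8 + 6 = 17
Value per part = 646 / 17 = 38
Shares: 3*38=114, 8*38=304, 6*38=228
Second share = 304, first share = 114
Difference = |304 - 114| = 190

190


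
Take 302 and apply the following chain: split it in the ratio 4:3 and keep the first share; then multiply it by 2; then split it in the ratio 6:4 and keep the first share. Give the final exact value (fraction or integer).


Start with 302.
Step 1: Split 4:3, first share = 302 * 4/7 = 1208/7
Step 2: Multiply by 2: 1208/7 * 2 = 2416/7
Step 3: Split 6:4, first share = 2416/7 * 6/10 = 7248/35
Final result = 7248/35

7248/35


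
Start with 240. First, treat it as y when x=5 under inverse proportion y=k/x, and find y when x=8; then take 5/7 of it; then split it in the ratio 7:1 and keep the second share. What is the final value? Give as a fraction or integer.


Start with 240.
Step 1: Inverse prop: k = (240)*5; new y = k/8 = 240*5/8 = 150
Step 2: Take 5/7: 150 * 5/7 = 750/7
Step 3: Split 7:1, second share = 750/7 * 1/8 = 375/28
Final result = 375/28

375/28


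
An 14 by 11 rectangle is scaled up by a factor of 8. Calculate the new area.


Original dimensions: 14 x 11
Enlargement factor = 8
New width = 14 * 8 = 112
New height = 11 * 8 = 88
New area = 112 * 88 = 9856

9856


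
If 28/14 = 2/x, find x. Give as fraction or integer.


Setting up: 28/14 = 2/x
Cross multiply: 28 * x = 14 * 2
28x = 28
x = 28/28
x = 1

1


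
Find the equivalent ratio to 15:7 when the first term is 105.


Original ratio: 15:7
First term target: 105
Scale factor = 105 / 15 = 7
Multiply second term: 7 * 7 = 49
Equivalent ratio = 105:49

105:49


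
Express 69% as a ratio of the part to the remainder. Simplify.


Part = 69%, Remainder = 31%
Ratio = 69:31
GCD(69, 31) = 1
Simplify: 69:31 = 69:31

69:31


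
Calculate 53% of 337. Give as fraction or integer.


Compute 53% of 337
Convert percentage: 53% = 53/100
Multiply: 337 * 53/100
= 17861/100
= 17861/100

17861/100


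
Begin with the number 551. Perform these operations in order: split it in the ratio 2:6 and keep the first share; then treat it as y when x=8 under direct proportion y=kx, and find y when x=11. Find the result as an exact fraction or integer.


Start with 551.
Step 1: Split 2:6, first share = 551 * 2/8 = 551/4
Step 2: Direct prop: k = (551/4)/8; new y = k*11 = 551/4*11/8 = 6061/32
Final result = 6061/32

6061/32


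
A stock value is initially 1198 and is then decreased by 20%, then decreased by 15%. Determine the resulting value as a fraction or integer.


Start: 1198
Step 1: decrease by 20% => multiply by 80/100
  1198 * 80/100 = 4792/5
Step 2: decrease by 15% => multiply by 85/100
  4792/5 * 85/100 = 20366/25
Final value = 20366/25

20366/25


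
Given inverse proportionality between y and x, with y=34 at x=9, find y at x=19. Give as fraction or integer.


Inverse proportion: y = k/x
Find k: k = 9 * 34 = 306
Compute y at x=19: y = 306/19
y = 306/19

306/19


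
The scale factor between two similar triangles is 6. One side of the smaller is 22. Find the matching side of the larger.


Similar triangles have proportional sides
Scale factor = 6
Smaller side = 22
Corresponding larger side = 22 * 6
= 132

132


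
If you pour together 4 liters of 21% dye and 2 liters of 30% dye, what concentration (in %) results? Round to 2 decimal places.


Solute in mixture 1 = 21% of 4 L = 4*21/100 = 21/25 L
Solute in mixture 2 = 30% of 2 L = 2*30/100 = 3/5 L
Total solute = 21/25 + 3/5 = 36/25 L
Total volume = 4 + 2 = 6 L
Final concentration = 36/25/6 * 100 = 24.00%

24.00


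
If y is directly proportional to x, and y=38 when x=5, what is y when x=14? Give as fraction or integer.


Direct proportion: y = kx
Find k: k = 38/5 = 38/5
Compute y at x=14: y = 38/5 * 14
y = 532/5

532/5


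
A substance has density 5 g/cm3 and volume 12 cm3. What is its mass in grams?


Using mass = density * volume
Density = 5 g/cm3
Volume = 12 cm3
Mass = 5 * 12
= 60 g

60


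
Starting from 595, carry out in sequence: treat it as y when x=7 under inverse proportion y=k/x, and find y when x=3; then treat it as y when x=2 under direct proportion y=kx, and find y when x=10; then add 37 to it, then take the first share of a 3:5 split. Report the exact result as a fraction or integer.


Start with 595.
Step 1: Inverse prop: k = (595)*7; new y = k/3 = 595*7/3 = 4165/3
Step 2: Direct prop: k = (4165/3)/2; new y = k*10 = 4165/3*10/2 = 20825/3
Step 3: Add 37: 20825/3+37=20936/3; split 3:5 first = 20936/3*3/8 = 2617
Final result = 2617

2617


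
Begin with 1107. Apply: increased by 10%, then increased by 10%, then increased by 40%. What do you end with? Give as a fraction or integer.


Start: 1107
Step 1: increase by 10% => multiply by 110/100
  1107 * 110/100 = 12177/10
Step 2: increase by 10% => multiply by 110/100
  12177/10 * 110/100 = 133947/100
Step 3: increase by 40% => multiply by 140/100
  133947/100 * 140/100 = 937629/500
Final value = 937629/500

937629/500


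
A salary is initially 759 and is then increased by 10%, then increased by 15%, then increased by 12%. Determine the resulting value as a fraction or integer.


Start: 759
Step 1: increase by 10% => multiply by 110/100
  759 * 110/100 = 8349/10
Step 2: increase by 15% => multiply by 115/100
  8349/10 * 115/100 = 192027/200
Step 3: increase by 12% => multiply by 112/100
  192027/200 * 112/100 = 1344189/1250
Final value = 1344189/1250

1344189/1250


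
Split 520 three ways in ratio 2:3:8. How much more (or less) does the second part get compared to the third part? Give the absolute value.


Total parts = 2 + 3 + 8 = 13
Value per part = 520 / 13 = 40
Shares: 2*40=80, 3*40=120, 8*40=320
Second share = 120, third share = 320
Difference = |120 - 320| = 200

200


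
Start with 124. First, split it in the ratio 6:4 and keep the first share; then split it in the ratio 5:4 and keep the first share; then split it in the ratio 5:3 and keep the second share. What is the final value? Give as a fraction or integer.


Start with 124.
Step 1: Split 6:4, first share = 124 * 6/10 = 372/5
Step 2: Split 5:4, first share = 372/5 * 5/9 = 124/3
Step 3: Split 5:3, second share = 124/3 * 3/8 = 31/2
Final result = 31/2

31/2


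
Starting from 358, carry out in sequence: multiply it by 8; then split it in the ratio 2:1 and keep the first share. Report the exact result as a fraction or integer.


Start with 358.
Step 1: Multiply by 8: 358 * 8 = 2864
Step 2: Split 2:1, first share = 2864 * 2/3 = 5728/3
Final result = 5728/3

5728/3


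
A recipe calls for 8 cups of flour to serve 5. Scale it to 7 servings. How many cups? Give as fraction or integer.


Original: 8 cups for 5 servings
Target servings = 7
Scaling factor = 7/5
New amount = 8 * 7/5
= 56/5
= 56/5 cups

56/5


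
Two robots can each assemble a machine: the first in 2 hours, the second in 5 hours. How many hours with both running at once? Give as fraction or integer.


Rate of A = 1/2 job per hour
Rate of B = 1/5 job per hour
Combined rate = 1/2 + 1/5
Find common denominator: (5 + 2)/(2*5) = 7/10
Combined rate = 7/10 job per hour
Time together = 1 / (7/10) = 10/7 hours

10/7


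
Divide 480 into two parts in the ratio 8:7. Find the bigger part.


Total parts = 8 + 7 = 15
Value per part = 480 / 15 = 32
First share = 8 * 32 = 256
Second share = 7 * 32 = 224
Larger share = 256

256


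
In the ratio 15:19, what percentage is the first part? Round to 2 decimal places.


Total parts = 15 + 19 = 34
First part fraction = 15/34
Percentage = (15/34) * 100
= 0.441176 * 100
= 44.12%

44.12


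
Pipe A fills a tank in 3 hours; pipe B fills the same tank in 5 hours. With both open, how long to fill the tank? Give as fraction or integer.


Rate of A = 1/3 job per hour
Rate of B = 1/5 job per hour
Combined rate = 1/3 + 1/5
Find common denominator: (5 + 3)/(3*5) = 8/15
Combined rate = 8/15 job per hour
Time together = 1 / (8/15) = 15/8 hours

15/8


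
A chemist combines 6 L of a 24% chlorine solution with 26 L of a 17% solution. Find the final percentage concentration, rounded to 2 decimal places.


Solute in mixture 1 = 24% of 6 L = 6*24/100 = 36/25 L
Solute in mixture 2 = 17% of 26 L = 26*17/100 = 221/50 L
Total solute = 36/25 + 221/50 = 293/50 L
Total volume = 6 + 26 = 32 L
Final concentration = 293/50/32 * 100 = 18.31%

18.31


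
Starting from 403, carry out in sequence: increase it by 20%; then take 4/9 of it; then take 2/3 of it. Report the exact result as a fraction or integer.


Start with 403.
Step 1: Increase by 20%: 403 * 120/100 = 2418/5
Step 2: Take 4/9: 2418/5 * 4/9 = 3224/15
Step 3: Take 2/3: 3224/15 * 2/3 = 6448/45
Final result = 6448/45

6448/45


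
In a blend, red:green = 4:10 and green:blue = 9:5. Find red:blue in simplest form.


Given a:b = 4:10 and b:c = 9:5
Make b consistent. Multiply first ratio by 9: a:b = 36:90
Multiply second ratio by 10: b:c = 90:50
Now b = 90 in both, so a:b:c = 36:90:50
Therefore a:c = 36:50
Simplify by GCD: a:c = 18:25

18:25


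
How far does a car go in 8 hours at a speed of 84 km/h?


Using distance = speed * time
Speed = 84 km/h
Time = 8 hours
Distance = 84 * 8
= 672 km

672


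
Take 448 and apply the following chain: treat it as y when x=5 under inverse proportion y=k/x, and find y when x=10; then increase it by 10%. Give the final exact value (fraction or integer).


Start with 448.
Step 1: Inverse prop: k = (448)*5; new y = k/10 = 448*5/10 = 224
Step 2: Increase by 10%: 224 * 110/100 = 1232/5
Final result = 1232/5

1232/5


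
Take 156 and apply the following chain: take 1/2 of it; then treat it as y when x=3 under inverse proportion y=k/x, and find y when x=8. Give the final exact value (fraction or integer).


Start with 156.
Step 1: Take 1/2: 156 * 1/2 = 78
Step 2: Inverse prop: k = (78)*3; new y = k/8 = 78*3/8 = 117/4
Final result = 117/4

117/4


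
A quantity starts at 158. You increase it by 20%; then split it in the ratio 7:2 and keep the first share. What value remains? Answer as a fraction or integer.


Start with 158.
Step 1: Increase by 20%: 158 * 120/100 = 948/5
Step 2: Split 7:2, first share = 948/5 * 7/9 = 2212/15
Final result = 2212/15

2212/15


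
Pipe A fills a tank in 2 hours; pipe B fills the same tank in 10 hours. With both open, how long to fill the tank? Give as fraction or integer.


Rate of A = 1/2 job per hour
Rate of B = 1/10 job per hour
Combined rate = 1/2 + 1/10
Find common denominator: (10 + 2)/(2*10) = 12/20
Combined rate = 3/5 job per hour
Time together = 1 / (3/5) = 5/3 hours

5/3


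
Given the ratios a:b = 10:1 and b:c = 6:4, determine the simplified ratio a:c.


Given a:b = 10:1 and b:c = 6:4
Make b consistent. Multiply first ratio by 6: a:b = 60:6
Multiply second ratio by 1: b:c = 6:4
Now b = 6 in both, so a:b:c = 60:6:4
Therefore a:c = 60:4
Simplify by GCD: a:c = 15:1

15:1


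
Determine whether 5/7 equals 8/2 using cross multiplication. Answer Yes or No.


Cross multiply to check 5/7 = 8/2
Left cross product: 5 * 2 = 10
Right cross product: 7 * 8 = 56
10 != 56
Not equal, so proportions differ => No

No


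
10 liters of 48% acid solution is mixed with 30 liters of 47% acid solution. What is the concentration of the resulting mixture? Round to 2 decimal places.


Solute in mixture 1 = 48% of 10 L = 10*48/100 = 24/5 L
Solute in mixture 2 = 47% of 30 L = 30*47/100 = 141/10 L
Total solute = 24/5 + 141/10 = 189/10 L
Total volume = 10 + 30 = 40 L
Final concentration = 189/10/40 * 100 = 47.25%

47.25


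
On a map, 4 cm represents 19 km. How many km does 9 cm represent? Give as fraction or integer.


Map scale: 4 cm = 19 km
Measured distance on map = 9 cm
Set up proportion: 9 * 19 / 4
= 171 / 4
= 171/4 km

171/4


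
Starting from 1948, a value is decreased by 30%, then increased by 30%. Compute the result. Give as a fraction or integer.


Start: 1948
Step 1: decrease by 30% => multiply by 70/100
  1948 * 70/100 = 6818/5
Step 2: increase by 30% => multiply by 130/100
  6818/5 * 130/100 = 44317/25
Final value = 44317/25

44317/25


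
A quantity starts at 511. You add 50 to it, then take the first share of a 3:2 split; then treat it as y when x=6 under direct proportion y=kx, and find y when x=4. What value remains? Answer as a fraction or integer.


Start with 511.
Step 1: Add 50: 511+50=561; split 3:2 first = 561*3/5 = 1683/5
Step 2: Direct prop: k = (1683/5)/6; new y = k*4 = 1683/5*4/6 = 1122/5
Final result = 1122/5

1122/5


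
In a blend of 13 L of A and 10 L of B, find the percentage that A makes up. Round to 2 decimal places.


Volume of A = 13 L
Volume of B = 10 L
Total volume = 13 + 10 = 23 L
Percentage of A = (13/23) * 100
= 56.52%

56.52


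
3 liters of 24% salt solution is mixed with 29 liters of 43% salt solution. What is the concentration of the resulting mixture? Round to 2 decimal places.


Solute in mixture 1 = 24% of 3 L = 3*24/100 = 18/25 L
Solute in mixture 2 = 43% of 29 L = 29*43/100 = 1247/100 L
Total solute = 18/25 + 1247/100 = 1319/100 L
Total volume = 3 + 29 = 32 L
Final concentration = 1319/100/32 * 100 = 41.22%

41.22


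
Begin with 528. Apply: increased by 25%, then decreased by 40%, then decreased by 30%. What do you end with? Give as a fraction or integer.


Start: 528
Step 1: increase by 25% => multiply by 125/100
  528 * 125/100 = 660
Step 2: decrease by 40% => multiply by 60/100
  660 * 60/100 = 396
Step 3: decrease by 30% => multiply by 70/100
  396 * 70/100 = 1386/5
Final value = 1386/5

1386/5


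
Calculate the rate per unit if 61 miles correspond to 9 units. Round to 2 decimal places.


Total miles = 61
Number of units = 9
Unit rate = 61 / 9
= 6.78 miles per unit

6.78


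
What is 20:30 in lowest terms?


Find GCD(20, 30)
GCD = 10
Divide both by 10: 20/10 = 2, 30/10 = 3
Simplified ratio = 2:3

2:3


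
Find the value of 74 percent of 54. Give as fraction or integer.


Compute 74% of 54
Convert percentage: 74% = 74/100
Multiply: 54 * 74/100
= 3996/100
= 999/25

999/25


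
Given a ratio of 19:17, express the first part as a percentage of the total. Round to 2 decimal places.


Total parts = 19 + 17 = 36
First part fraction = 19/36
Percentage = (19/36) * 100
= 0.527778 * 100
= 52.78%

52.78


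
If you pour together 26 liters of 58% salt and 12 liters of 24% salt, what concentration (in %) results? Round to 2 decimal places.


Solute in mixture 1 = 58% of 26 L = 26*58/100 = 377/25 L
Solute in mixture 2 = 24% of 12 L = 12*24/100 = 72/25 L
Total solute = 377/25 + 72/25 = 449/25 L
Total volume = 26 + 12 = 38 L
Final concentration = 449/25/38 * 100 = 47.26%

47.26


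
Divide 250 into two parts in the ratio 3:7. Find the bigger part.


Total parts = 3 + 7 = 10
Value per part = 250 / 10 = 25
First share = 3 * 25 = 75
Second share = 7 * 25 = 175
Larger share = 175

175
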